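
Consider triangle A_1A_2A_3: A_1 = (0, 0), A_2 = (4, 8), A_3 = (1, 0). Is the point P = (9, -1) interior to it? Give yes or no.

no

Barycentric coordinates of P: (-67/8, -1/8, 19/2).
The three coordinates are negative, negative, positive; a point is interior exactly when all three are positive.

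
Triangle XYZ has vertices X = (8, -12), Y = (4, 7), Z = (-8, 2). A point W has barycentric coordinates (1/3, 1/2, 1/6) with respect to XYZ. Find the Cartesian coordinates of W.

(10/3, -1/6)

W = (1/3)·X + (1/2)·Y + (1/6)·Z.
x-coordinate: (1/3)·8 + (1/2)·4 + (1/6)·(-8) = 10/3.
y-coordinate: (1/3)·(-12) + (1/2)·7 + (1/6)·2 = -1/6.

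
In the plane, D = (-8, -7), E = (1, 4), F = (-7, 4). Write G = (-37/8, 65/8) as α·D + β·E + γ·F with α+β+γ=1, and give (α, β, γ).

Signed area of the reference triangle: [DEF] = ½·((-8)·(4−4) + 1·(4−(-7)) + (-7)·(-7−4)) = ½·(0 + 11 + 77) = 44.
[GEF] = ½·((-37/8)·(4−4) + 1·(4−(65/8)) + (-7)·(65/8−4)) = ½·(0 − 33/8 − 231/8) = -33/2, so the D-coordinate is (-33/2)/44 = -3/8.
[DGF] = ½·((-8)·(65/8−4) + (-37/8)·(4−(-7)) + (-7)·(-7−(65/8))) = ½·(-33 − 407/8 + 847/8) = 11, so the E-coordinate is 1/4.
[DEG] = ½·((-8)·(4−(65/8)) + 1·(65/8−(-7)) + (-37/8)·(-7−4)) = ½·(33 + 121/8 + 407/8) = 99/2, so the F-coordinate is 9/8.

(-3/8, 1/4, 9/8)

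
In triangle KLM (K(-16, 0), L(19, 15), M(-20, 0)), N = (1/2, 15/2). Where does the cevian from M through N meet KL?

Barycentric coordinates of N with respect to KLM: (1/4, 1/2, 1/4).
On side KL the M-coordinate is zero; dropping N's M-weight 1/4 and renormalizing the remaining 1/4 : 1/2 gives weights 1/3, 2/3 on K, L.
J = (1/3)·(-16, 0) + (2/3)·(19, 15) = (22/3, 10).

(22/3, 10)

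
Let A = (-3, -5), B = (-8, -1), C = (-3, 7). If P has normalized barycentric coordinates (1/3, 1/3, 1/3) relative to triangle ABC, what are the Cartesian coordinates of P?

P = (1/3)·A + (1/3)·B + (1/3)·C.
x-coordinate: (1/3)·(-3) + (1/3)·(-8) + (1/3)·(-3) = -14/3.
y-coordinate: (1/3)·(-5) + (1/3)·(-1) + (1/3)·7 = 1/3.

(-14/3, 1/3)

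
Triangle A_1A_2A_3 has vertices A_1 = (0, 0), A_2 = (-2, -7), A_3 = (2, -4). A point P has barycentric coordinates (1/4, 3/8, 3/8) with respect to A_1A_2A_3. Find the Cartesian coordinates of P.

(0, -33/8)

P = (1/4)·A_1 + (3/8)·A_2 + (3/8)·A_3.
x-coordinate: (1/4)·0 + (3/8)·(-2) + (3/8)·2 = 0.
y-coordinate: (1/4)·0 + (3/8)·(-7) + (3/8)·(-4) = -33/8.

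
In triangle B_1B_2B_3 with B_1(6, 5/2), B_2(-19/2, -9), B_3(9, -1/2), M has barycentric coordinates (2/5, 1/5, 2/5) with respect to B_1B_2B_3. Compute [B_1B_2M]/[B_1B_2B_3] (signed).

The signed ratio [B_1B_2M]/[B_1B_2B_3] equals the barycentric coordinate of M at vertex B_3, which is 2/5.

2/5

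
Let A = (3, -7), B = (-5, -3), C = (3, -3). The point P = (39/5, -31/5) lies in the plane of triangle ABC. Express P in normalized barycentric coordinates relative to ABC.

(4/5, -3/5, 4/5)

Signed area of the reference triangle: [ABC] = ½·(3·(-3−(-3)) + (-5)·(-3−(-7)) + 3·(-7−(-3))) = ½·(0 − 20 − 12) = -16.
[PBC] = ½·((39/5)·(-3−(-3)) + (-5)·(-3−(-31/5)) + 3·(-31/5−(-3))) = ½·(0 − 16 − 48/5) = -64/5, so the A-coordinate is (-64/5)/(-16) = 4/5.
[APC] = ½·(3·(-31/5−(-3)) + (39/5)·(-3−(-7)) + 3·(-7−(-31/5))) = ½·(-48/5 + 156/5 − 12/5) = 48/5, so the B-coordinate is -3/5.
[ABP] = ½·(3·(-3−(-31/5)) + (-5)·(-31/5−(-7)) + (39/5)·(-7−(-3))) = ½·(48/5 − 4 − 156/5) = -64/5, so the C-coordinate is 4/5.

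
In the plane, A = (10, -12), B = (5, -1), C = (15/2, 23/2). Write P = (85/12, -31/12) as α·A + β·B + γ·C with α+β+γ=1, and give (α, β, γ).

(1/3, 1/2, 1/6)

Signed area of the reference triangle: [ABC] = ½·(10·(-1−(23/2)) + 5·(23/2−(-12)) + (15/2)·(-12−(-1))) = ½·(-125 + 235/2 − 165/2) = -45.
[PBC] = ½·((85/12)·(-1−(23/2)) + 5·(23/2−(-31/12)) + (15/2)·(-31/12−(-1))) = ½·(-2125/24 + 845/12 − 95/8) = -15, so the A-coordinate is (-15)/(-45) = 1/3.
[APC] = ½·(10·(-31/12−(23/2)) + (85/12)·(23/2−(-12)) + (15/2)·(-12−(-31/12))) = ½·(-845/6 + 3995/24 − 565/8) = -45/2, so the B-coordinate is 1/2.
[ABP] = ½·(10·(-1−(-31/12)) + 5·(-31/12−(-12)) + (85/12)·(-12−(-1))) = ½·(95/6 + 565/12 − 935/12) = -15/2, so the C-coordinate is 1/6.
Check: 1/3 + 1/2 + 1/6 = 1.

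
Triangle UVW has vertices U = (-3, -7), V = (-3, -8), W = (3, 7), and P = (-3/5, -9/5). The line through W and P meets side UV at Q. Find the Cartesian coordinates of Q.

(-3, -23/3)

Barycentric coordinates of P with respect to UVW: (1/5, 2/5, 2/5).
On side UV the W-coordinate is zero; dropping P's W-weight 2/5 and renormalizing the remaining 1/5 : 2/5 gives weights 1/3, 2/3 on U, V.
Q = (1/3)·(-3, -7) + (2/3)·(-3, -8) = (-3, -23/3).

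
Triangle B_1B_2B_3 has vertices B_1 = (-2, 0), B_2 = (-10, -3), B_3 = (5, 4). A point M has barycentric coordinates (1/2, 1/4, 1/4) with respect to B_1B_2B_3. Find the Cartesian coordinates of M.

M = (1/2)·B_1 + (1/4)·B_2 + (1/4)·B_3.
x-coordinate: (1/2)·(-2) + (1/4)·(-10) + (1/4)·5 = -9/4.
y-coordinate: (1/2)·0 + (1/4)·(-3) + (1/4)·4 = 1/4.

(-9/4, 1/4)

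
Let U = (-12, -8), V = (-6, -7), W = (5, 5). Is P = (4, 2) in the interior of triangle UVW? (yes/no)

no

Barycentric coordinates of P: (-21/61, 38/61, 44/61).
The three coordinates are negative, positive, positive; a point is interior exactly when all three are positive.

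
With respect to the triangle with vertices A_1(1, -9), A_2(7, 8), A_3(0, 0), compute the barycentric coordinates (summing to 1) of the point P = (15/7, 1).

Signed area of the reference triangle: [A_1A_2A_3] = ½·(1·(8−0) + 7·(0−(-9)) + 0·(-9−8)) = ½·(8 + 63 + 0) = 71/2.
[PA_2A_3] = ½·((15/7)·(8−0) + 7·(0−1) + 0·(1−8)) = ½·(120/7 − 7 + 0) = 71/14, so the A_1-coordinate is (71/14)/(71/2) = 1/7.
[A_1PA_3] = ½·(1·(1−0) + (15/7)·(0−(-9)) + 0·(-9−1)) = ½·(1 + 135/7 + 0) = 71/7, so the A_2-coordinate is 2/7.
[A_1A_2P] = ½·(1·(8−1) + 7·(1−(-9)) + (15/7)·(-9−8)) = ½·(7 + 70 − 255/7) = 142/7, so the A_3-coordinate is 4/7.

(1/7, 2/7, 4/7)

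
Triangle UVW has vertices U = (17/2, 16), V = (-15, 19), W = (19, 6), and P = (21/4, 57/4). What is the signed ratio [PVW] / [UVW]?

1/2

[UVW] = ½·((17/2)·(19−6) + (-15)·(6−16) + 19·(16−19)) = ½·(221/2 + 150 − 57) = 407/4.
[PVW] = ½·((21/4)·(19−6) + (-15)·(6−(57/4)) + 19·(57/4−19)) = ½·(273/4 + 495/4 − 361/4) = 407/8, so the ratio is (407/8)/(407/4) = 1/2.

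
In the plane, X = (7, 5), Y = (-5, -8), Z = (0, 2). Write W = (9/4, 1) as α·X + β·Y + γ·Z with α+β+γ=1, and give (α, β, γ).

(1/2, 1/4, 1/4)

Signed area of the reference triangle: [XYZ] = ½·(7·(-8−2) + (-5)·(2−5) + 0·(5−(-8))) = ½·(-70 + 15 + 0) = -55/2.
[WYZ] = ½·((9/4)·(-8−2) + (-5)·(2−1) + 0·(1−(-8))) = ½·(-45/2 − 5 + 0) = -55/4, so the X-coordinate is (-55/4)/(-55/2) = 1/2.
[XWZ] = ½·(7·(1−2) + (9/4)·(2−5) + 0·(5−1)) = ½·(-7 − 27/4 + 0) = -55/8, so the Y-coordinate is 1/4.
[XYW] = ½·(7·(-8−1) + (-5)·(1−5) + (9/4)·(5−(-8))) = ½·(-63 + 20 + 117/4) = -55/8, so the Z-coordinate is 1/4.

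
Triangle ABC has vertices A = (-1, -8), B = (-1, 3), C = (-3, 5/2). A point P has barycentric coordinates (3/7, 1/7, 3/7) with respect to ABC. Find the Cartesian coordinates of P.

P = (3/7)·A + (1/7)·B + (3/7)·C.
x-coordinate: (3/7)·(-1) + (1/7)·(-1) + (3/7)·(-3) = -13/7.
y-coordinate: (3/7)·(-8) + (1/7)·3 + (3/7)·(5/2) = -27/14.

(-13/7, -27/14)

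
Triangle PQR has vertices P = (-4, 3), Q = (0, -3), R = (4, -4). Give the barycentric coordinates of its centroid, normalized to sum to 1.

(1/3, 1/3, 1/3)

The centroid is the average of the vertices, so each weight is 1/3.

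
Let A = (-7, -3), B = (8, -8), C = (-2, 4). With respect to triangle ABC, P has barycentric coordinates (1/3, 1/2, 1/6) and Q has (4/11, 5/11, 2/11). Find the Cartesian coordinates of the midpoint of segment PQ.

Barycentric coordinates of the midpoint are the average: (23/66, 21/44, 23/132).
Converting: (23/66)·A + (21/44)·B + (23/132)·C = (34/33, -25/6).

(34/33, -25/6)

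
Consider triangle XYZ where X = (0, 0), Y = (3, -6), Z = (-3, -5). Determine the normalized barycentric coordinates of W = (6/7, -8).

(-3/7, 6/7, 4/7)

Signed area of the reference triangle: [XYZ] = ½·(0·(-6−(-5)) + 3·(-5−0) + (-3)·(0−(-6))) = ½·(0 − 15 − 18) = -33/2.
[WYZ] = ½·((6/7)·(-6−(-5)) + 3·(-5−(-8)) + (-3)·(-8−(-6))) = ½·(-6/7 + 9 + 6) = 99/14, so the X-coordinate is (99/14)/(-33/2) = -3/7.
[XWZ] = ½·(0·(-8−(-5)) + (6/7)·(-5−0) + (-3)·(0−(-8))) = ½·(0 − 30/7 − 24) = -99/7, so the Y-coordinate is 6/7.
[XYW] = ½·(0·(-6−(-8)) + 3·(-8−0) + (6/7)·(0−(-6))) = ½·(0 − 24 + 36/7) = -66/7, so the Z-coordinate is 4/7.
Check: -3/7 + 6/7 + 4/7 = 1.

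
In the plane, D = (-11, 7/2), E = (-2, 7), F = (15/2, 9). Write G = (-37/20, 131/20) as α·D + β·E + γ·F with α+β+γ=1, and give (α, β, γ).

Signed area of the reference triangle: [DEF] = ½·((-11)·(7−9) + (-2)·(9−(7/2)) + (15/2)·(7/2−7)) = ½·(22 − 11 − 105/4) = -61/8.
[GEF] = ½·((-37/20)·(7−9) + (-2)·(9−(131/20)) + (15/2)·(131/20−7)) = ½·(37/10 − 49/10 − 27/8) = -183/80, so the D-coordinate is (-183/80)/(-61/8) = 3/10.
[DGF] = ½·((-11)·(131/20−9) + (-37/20)·(9−(7/2)) + (15/2)·(7/2−(131/20))) = ½·(539/20 − 407/40 − 183/8) = -61/20, so the E-coordinate is 2/5.
[DEG] = ½·((-11)·(7−(131/20)) + (-2)·(131/20−(7/2)) + (-37/20)·(7/2−7)) = ½·(-99/20 − 61/10 + 259/40) = -183/80, so the F-coordinate is 3/10.

(3/10, 2/5, 3/10)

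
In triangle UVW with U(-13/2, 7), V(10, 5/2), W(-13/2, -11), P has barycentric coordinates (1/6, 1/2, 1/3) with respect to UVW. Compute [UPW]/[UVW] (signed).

The signed ratio [UPW]/[UVW] equals the barycentric coordinate of P at vertex V, which is 1/2.

1/2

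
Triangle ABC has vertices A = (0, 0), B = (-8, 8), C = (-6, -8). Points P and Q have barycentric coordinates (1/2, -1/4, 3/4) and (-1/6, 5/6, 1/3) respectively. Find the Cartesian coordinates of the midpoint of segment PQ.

Barycentric coordinates of the midpoint are the average: (1/6, 7/24, 13/24).
Converting: (1/6)·A + (7/24)·B + (13/24)·C = (-67/12, -2).

(-67/12, -2)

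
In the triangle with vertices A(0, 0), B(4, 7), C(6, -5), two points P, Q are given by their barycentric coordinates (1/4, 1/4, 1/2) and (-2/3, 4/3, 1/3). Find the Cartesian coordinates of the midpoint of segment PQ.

(17/3, 83/24)

Barycentric coordinates of the midpoint are the average: (-5/24, 19/24, 5/12).
Converting: (-5/24)·A + (19/24)·B + (5/12)·C = (17/3, 83/24).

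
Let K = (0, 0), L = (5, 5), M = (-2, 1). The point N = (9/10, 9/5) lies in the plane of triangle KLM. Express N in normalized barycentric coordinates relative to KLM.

Signed area of the reference triangle: [KLM] = ½·(0·(5−1) + 5·(1−0) + (-2)·(0−5)) = ½·(0 + 5 + 10) = 15/2.
[NLM] = ½·((9/10)·(5−1) + 5·(1−(9/5)) + (-2)·(9/5−5)) = ½·(18/5 − 4 + 32/5) = 3, so the K-coordinate is 3/(15/2) = 2/5.
[KNM] = ½·(0·(9/5−1) + (9/10)·(1−0) + (-2)·(0−(9/5))) = ½·(0 + 9/10 + 18/5) = 9/4, so the L-coordinate is 3/10.
[KLN] = ½·(0·(5−(9/5)) + 5·(9/5−0) + (9/10)·(0−5)) = ½·(0 + 9 − 9/2) = 9/4, so the M-coordinate is 3/10.

(2/5, 3/10, 3/10)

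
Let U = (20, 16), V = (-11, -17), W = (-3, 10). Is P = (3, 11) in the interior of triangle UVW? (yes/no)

Barycentric coordinates of P: (154/573, 13/573, 406/573).
The three coordinates are positive, positive, positive; a point is interior exactly when all three are positive.

yes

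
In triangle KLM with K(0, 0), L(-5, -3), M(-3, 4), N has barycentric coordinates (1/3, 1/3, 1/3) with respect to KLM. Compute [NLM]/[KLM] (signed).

The signed ratio [NLM]/[KLM] equals the barycentric coordinate of N at vertex K, which is 1/3.

1/3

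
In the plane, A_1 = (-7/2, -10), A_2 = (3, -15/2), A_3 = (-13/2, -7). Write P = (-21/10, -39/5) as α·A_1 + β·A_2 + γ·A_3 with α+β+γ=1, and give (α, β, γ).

Signed area of the reference triangle: [A_1A_2A_3] = ½·((-7/2)·(-15/2−(-7)) + 3·(-7−(-10)) + (-13/2)·(-10−(-15/2))) = ½·(7/4 + 9 + 65/4) = 27/2.
[PA_2A_3] = ½·((-21/10)·(-15/2−(-7)) + 3·(-7−(-39/5)) + (-13/2)·(-39/5−(-15/2))) = ½·(21/20 + 12/5 + 39/20) = 27/10, so the A_1-coordinate is (27/10)/(27/2) = 1/5.
[A_1PA_3] = ½·((-7/2)·(-39/5−(-7)) + (-21/10)·(-7−(-10)) + (-13/2)·(-10−(-39/5))) = ½·(14/5 − 63/10 + 143/10) = 27/5, so the A_2-coordinate is 2/5.
[A_1A_2P] = ½·((-7/2)·(-15/2−(-39/5)) + 3·(-39/5−(-10)) + (-21/10)·(-10−(-15/2))) = ½·(-21/20 + 33/5 + 21/4) = 27/5, so the A_3-coordinate is 2/5.
Check: 1/5 + 2/5 + 2/5 = 1.

(1/5, 2/5, 2/5)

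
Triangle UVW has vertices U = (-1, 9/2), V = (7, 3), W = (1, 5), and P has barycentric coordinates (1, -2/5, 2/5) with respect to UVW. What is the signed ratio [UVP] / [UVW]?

2/5

The signed ratio [UVP]/[UVW] equals the barycentric coordinate of P at vertex W, which is 2/5.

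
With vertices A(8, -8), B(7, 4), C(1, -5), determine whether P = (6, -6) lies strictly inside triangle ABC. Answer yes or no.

Barycentric coordinates of P: (17/27, 8/81, 22/81).
The three coordinates are positive, positive, positive; a point is interior exactly when all three are positive.

yes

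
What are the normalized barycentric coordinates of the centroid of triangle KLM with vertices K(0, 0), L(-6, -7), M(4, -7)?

The centroid is the average of the vertices, so each weight is 1/3.

(1/3, 1/3, 1/3)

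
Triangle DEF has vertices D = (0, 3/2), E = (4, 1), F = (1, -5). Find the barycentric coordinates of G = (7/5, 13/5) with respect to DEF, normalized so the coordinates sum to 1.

(4/5, 2/5, -1/5)

Signed area of the reference triangle: [DEF] = ½·(0·(1−(-5)) + 4·(-5−(3/2)) + 1·(3/2−1)) = ½·(0 − 26 + 1/2) = -51/4.
[GEF] = ½·((7/5)·(1−(-5)) + 4·(-5−(13/5)) + 1·(13/5−1)) = ½·(42/5 − 152/5 + 8/5) = -51/5, so the D-coordinate is (-51/5)/(-51/4) = 4/5.
[DGF] = ½·(0·(13/5−(-5)) + (7/5)·(-5−(3/2)) + 1·(3/2−(13/5))) = ½·(0 − 91/10 − 11/10) = -51/10, so the E-coordinate is 2/5.
[DEG] = ½·(0·(1−(13/5)) + 4·(13/5−(3/2)) + (7/5)·(3/2−1)) = ½·(0 + 22/5 + 7/10) = 51/20, so the F-coordinate is -1/5.
Check: 4/5 + 2/5 − 1/5 = 1.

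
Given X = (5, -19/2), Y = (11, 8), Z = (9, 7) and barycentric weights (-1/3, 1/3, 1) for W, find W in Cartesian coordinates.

(11, 77/6)

W = (-1/3)·X + (1/3)·Y + 1·Z.
x-coordinate: (-1/3)·5 + (1/3)·11 + 1·9 = 11.
y-coordinate: (-1/3)·(-19/2) + (1/3)·8 + 1·7 = 77/6.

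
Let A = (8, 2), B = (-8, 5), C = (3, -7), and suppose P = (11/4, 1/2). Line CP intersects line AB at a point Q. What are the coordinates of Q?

Barycentric coordinates of P with respect to ABC: (1/2, 1/4, 1/4).
On side AB the C-coordinate is zero; dropping P's C-weight 1/4 and renormalizing the remaining 1/2 : 1/4 gives weights 2/3, 1/3 on A, B.
Q = (2/3)·(8, 2) + (1/3)·(-8, 5) = (8/3, 3).

(8/3, 3)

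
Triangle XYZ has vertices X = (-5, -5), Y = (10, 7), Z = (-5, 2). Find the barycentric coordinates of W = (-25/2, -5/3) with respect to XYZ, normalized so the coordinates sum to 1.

(1/6, -1/2, 4/3)

Signed area of the reference triangle: [XYZ] = ½·((-5)·(7−2) + 10·(2−(-5)) + (-5)·(-5−7)) = ½·(-25 + 70 + 60) = 105/2.
[WYZ] = ½·((-25/2)·(7−2) + 10·(2−(-5/3)) + (-5)·(-5/3−7)) = ½·(-125/2 + 110/3 + 130/3) = 35/4, so the X-coordinate is (35/4)/(105/2) = 1/6.
[XWZ] = ½·((-5)·(-5/3−2) + (-25/2)·(2−(-5)) + (-5)·(-5−(-5/3))) = ½·(55/3 − 175/2 + 50/3) = -105/4, so the Y-coordinate is -1/2.
[XYW] = ½·((-5)·(7−(-5/3)) + 10·(-5/3−(-5)) + (-25/2)·(-5−7)) = ½·(-130/3 + 100/3 + 150) = 70, so the Z-coordinate is 4/3.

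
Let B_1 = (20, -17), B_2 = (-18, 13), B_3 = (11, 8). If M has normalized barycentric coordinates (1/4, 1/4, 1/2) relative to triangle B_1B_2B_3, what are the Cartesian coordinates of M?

M = (1/4)·B_1 + (1/4)·B_2 + (1/2)·B_3.
x-coordinate: (1/4)·20 + (1/4)·(-18) + (1/2)·11 = 6.
y-coordinate: (1/4)·(-17) + (1/4)·13 + (1/2)·8 = 3.

(6, 3)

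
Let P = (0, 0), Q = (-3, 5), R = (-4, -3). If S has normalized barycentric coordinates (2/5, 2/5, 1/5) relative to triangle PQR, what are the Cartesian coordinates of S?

(-2, 7/5)

S = (2/5)·P + (2/5)·Q + (1/5)·R.
x-coordinate: (2/5)·0 + (2/5)·(-3) + (1/5)·(-4) = -2.
y-coordinate: (2/5)·0 + (2/5)·5 + (1/5)·(-3) = 7/5.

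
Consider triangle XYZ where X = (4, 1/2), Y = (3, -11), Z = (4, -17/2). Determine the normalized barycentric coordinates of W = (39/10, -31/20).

(4/5, 1/10, 1/10)

Signed area of the reference triangle: [XYZ] = ½·(4·(-11−(-17/2)) + 3·(-17/2−(1/2)) + 4·(1/2−(-11))) = ½·(-10 − 27 + 46) = 9/2.
[WYZ] = ½·((39/10)·(-11−(-17/2)) + 3·(-17/2−(-31/20)) + 4·(-31/20−(-11))) = ½·(-39/4 − 417/20 + 189/5) = 18/5, so the X-coordinate is (18/5)/(9/2) = 4/5.
[XWZ] = ½·(4·(-31/20−(-17/2)) + (39/10)·(-17/2−(1/2)) + 4·(1/2−(-31/20))) = ½·(139/5 − 351/10 + 41/5) = 9/20, so the Y-coordinate is 1/10.
[XYW] = ½·(4·(-11−(-31/20)) + 3·(-31/20−(1/2)) + (39/10)·(1/2−(-11))) = ½·(-189/5 − 123/20 + 897/20) = 9/20, so the Z-coordinate is 1/10.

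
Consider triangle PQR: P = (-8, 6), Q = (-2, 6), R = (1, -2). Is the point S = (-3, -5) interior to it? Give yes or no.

Barycentric coordinates of S: (41/48, -59/48, 11/8).
The three coordinates are positive, negative, positive; a point is interior exactly when all three are positive.

no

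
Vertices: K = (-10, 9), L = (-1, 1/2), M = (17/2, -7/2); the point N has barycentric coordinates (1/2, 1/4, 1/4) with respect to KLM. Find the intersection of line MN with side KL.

Line MN meets KL where the M-coordinate vanishes; zeroing N's M-weight and renormalizing leaves K, L-weights 1/2 : 1/4 → (2/3, 1/3).
So J = (2/3)·K + (1/3)·L = (-7, 37/6).

(-7, 37/6)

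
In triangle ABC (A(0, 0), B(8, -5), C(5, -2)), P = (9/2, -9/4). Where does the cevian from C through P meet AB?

(4, -5/2)

Barycentric coordinates of P with respect to ABC: (1/4, 1/4, 1/2).
On side AB the C-coordinate is zero; dropping P's C-weight 1/2 and renormalizing the remaining 1/4 : 1/4 gives weights 1/2, 1/2 on A, B.
Q = (1/2)·(0, 0) + (1/2)·(8, -5) = (4, -5/2).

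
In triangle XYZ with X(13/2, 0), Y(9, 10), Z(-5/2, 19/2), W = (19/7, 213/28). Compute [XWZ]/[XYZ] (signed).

[XYZ] = ½·((13/2)·(10−(19/2)) + 9·(19/2−0) + (-5/2)·(0−10)) = ½·(13/4 + 171/2 + 25) = 455/8.
[XWZ] = ½·((13/2)·(213/28−(19/2)) + (19/7)·(19/2−0) + (-5/2)·(0−(213/28))) = ½·(-689/56 + 361/14 + 1065/56) = 65/4, so the ratio is (65/4)/(455/8) = 2/7.

2/7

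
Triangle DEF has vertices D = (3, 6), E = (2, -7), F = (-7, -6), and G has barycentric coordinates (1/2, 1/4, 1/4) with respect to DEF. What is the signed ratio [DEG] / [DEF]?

The signed ratio [DEG]/[DEF] equals the barycentric coordinate of G at vertex F, which is 1/4.

1/4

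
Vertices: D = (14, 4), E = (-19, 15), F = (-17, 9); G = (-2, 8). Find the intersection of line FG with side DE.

Barycentric coordinates of G with respect to DEF: (1/2, 1/4, 1/4).
On side DE the F-coordinate is zero; dropping G's F-weight 1/4 and renormalizing the remaining 1/2 : 1/4 gives weights 2/3, 1/3 on D, E.
H = (2/3)·(14, 4) + (1/3)·(-19, 15) = (3, 23/3).

(3, 23/3)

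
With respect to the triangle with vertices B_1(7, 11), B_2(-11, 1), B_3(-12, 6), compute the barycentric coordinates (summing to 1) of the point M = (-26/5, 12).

Signed area of the reference triangle: [B_1B_2B_3] = ½·(7·(1−6) + (-11)·(6−11) + (-12)·(11−1)) = ½·(-35 + 55 − 120) = -50.
[MB_2B_3] = ½·((-26/5)·(1−6) + (-11)·(6−12) + (-12)·(12−1)) = ½·(26 + 66 − 132) = -20, so the B_1-coordinate is (-20)/(-50) = 2/5.
[B_1MB_3] = ½·(7·(12−6) + (-26/5)·(6−11) + (-12)·(11−12)) = ½·(42 + 26 + 12) = 40, so the B_2-coordinate is -4/5.
[B_1B_2M] = ½·(7·(1−12) + (-11)·(12−11) + (-26/5)·(11−1)) = ½·(-77 − 11 − 52) = -70, so the B_3-coordinate is 7/5.
Check: 2/5 − 4/5 + 7/5 = 1.

(2/5, -4/5, 7/5)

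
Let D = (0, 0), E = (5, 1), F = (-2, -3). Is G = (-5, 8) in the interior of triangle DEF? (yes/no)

no

Barycentric coordinates of G: (89/13, -31/13, -45/13).
The three coordinates are positive, negative, negative; a point is interior exactly when all three are positive.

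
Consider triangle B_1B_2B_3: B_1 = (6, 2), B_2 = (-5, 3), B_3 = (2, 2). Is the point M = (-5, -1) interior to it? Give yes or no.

Barycentric coordinates of M: (-7, -3, 11).
The three coordinates are negative, negative, positive; a point is interior exactly when all three are positive.

no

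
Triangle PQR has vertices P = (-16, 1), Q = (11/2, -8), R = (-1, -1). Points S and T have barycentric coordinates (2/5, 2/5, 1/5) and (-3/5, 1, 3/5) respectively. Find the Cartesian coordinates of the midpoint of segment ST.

Barycentric coordinates of the midpoint are the average: (-1/10, 7/10, 2/5).
Converting: (-1/10)·P + (7/10)·Q + (2/5)·R = (101/20, -61/10).

(101/20, -61/10)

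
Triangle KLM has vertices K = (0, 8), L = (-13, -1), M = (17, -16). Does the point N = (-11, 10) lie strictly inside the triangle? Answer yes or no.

no

Barycentric coordinates of N: (24/31, 46/93, -25/93).
The three coordinates are positive, positive, negative; a point is interior exactly when all three are positive.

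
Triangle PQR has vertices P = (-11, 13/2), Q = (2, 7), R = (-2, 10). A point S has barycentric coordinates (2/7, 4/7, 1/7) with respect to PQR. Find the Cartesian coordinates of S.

S = (2/7)·P + (4/7)·Q + (1/7)·R.
x-coordinate: (2/7)·(-11) + (4/7)·2 + (1/7)·(-2) = -16/7.
y-coordinate: (2/7)·(13/2) + (4/7)·7 + (1/7)·10 = 51/7.

(-16/7, 51/7)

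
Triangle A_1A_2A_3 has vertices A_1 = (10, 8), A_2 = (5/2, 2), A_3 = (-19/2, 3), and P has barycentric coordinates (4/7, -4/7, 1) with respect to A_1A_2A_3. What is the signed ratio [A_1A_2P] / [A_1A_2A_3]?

The signed ratio [A_1A_2P]/[A_1A_2A_3] equals the barycentric coordinate of P at vertex A_3, which is 1.

1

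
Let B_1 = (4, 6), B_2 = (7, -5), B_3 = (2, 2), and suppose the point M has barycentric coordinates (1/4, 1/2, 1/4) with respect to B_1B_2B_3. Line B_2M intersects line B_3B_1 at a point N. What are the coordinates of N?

Line B_2M meets B_3B_1 where the B_2-coordinate vanishes; zeroing M's B_2-weight and renormalizing leaves B_3, B_1-weights 1/4 : 1/4 → (1/2, 1/2).
So N = (1/2)·B_3 + (1/2)·B_1 = (3, 4).

(3, 4)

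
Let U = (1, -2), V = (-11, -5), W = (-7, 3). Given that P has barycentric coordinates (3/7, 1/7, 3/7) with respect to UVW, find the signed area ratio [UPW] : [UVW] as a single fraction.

1/7

The signed ratio [UPW]/[UVW] equals the barycentric coordinate of P at vertex V, which is 1/7.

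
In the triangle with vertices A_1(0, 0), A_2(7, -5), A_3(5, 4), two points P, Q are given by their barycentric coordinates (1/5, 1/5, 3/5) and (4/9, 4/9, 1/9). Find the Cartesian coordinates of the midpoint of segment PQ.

(121/30, -17/90)

Barycentric coordinates of the midpoint are the average: (29/90, 29/90, 16/45).
Converting: (29/90)·A_1 + (29/90)·A_2 + (16/45)·A_3 = (121/30, -17/90).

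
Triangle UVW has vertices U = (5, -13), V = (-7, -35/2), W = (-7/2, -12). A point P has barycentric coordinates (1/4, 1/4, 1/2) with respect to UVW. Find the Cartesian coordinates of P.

(-9/4, -109/8)

P = (1/4)·U + (1/4)·V + (1/2)·W.
x-coordinate: (1/4)·5 + (1/4)·(-7) + (1/2)·(-7/2) = -9/4.
y-coordinate: (1/4)·(-13) + (1/4)·(-35/2) + (1/2)·(-12) = -109/8.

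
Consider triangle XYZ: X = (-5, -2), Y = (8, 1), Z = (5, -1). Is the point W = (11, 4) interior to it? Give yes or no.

Barycentric coordinates of W: (3/17, 44/17, -30/17).
The three coordinates are positive, positive, negative; a point is interior exactly when all three are positive.

no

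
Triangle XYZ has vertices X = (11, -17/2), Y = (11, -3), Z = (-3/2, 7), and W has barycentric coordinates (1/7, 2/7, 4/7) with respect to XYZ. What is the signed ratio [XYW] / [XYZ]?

4/7

The signed ratio [XYW]/[XYZ] equals the barycentric coordinate of W at vertex Z, which is 4/7.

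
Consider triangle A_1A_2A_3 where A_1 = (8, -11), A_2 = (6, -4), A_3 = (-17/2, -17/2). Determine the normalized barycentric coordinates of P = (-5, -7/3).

(-2/3, 1, 2/3)

Signed area of the reference triangle: [A_1A_2A_3] = ½·(8·(-4−(-17/2)) + 6·(-17/2−(-11)) + (-17/2)·(-11−(-4))) = ½·(36 + 15 + 119/2) = 221/4.
[PA_2A_3] = ½·((-5)·(-4−(-17/2)) + 6·(-17/2−(-7/3)) + (-17/2)·(-7/3−(-4))) = ½·(-45/2 − 37 − 85/6) = -221/6, so the A_1-coordinate is (-221/6)/(221/4) = -2/3.
[A_1PA_3] = ½·(8·(-7/3−(-17/2)) + (-5)·(-17/2−(-11)) + (-17/2)·(-11−(-7/3))) = ½·(148/3 − 25/2 + 221/3) = 221/4, so the A_2-coordinate is 1.
[A_1A_2P] = ½·(8·(-4−(-7/3)) + 6·(-7/3−(-11)) + (-5)·(-11−(-4))) = ½·(-40/3 + 52 + 35) = 221/6, so the A_3-coordinate is 2/3.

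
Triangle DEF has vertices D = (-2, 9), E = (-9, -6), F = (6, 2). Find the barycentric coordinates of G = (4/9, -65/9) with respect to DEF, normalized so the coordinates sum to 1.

Signed area of the reference triangle: [DEF] = ½·((-2)·(-6−2) + (-9)·(2−9) + 6·(9−(-6))) = ½·(16 + 63 + 90) = 169/2.
[GEF] = ½·((4/9)·(-6−2) + (-9)·(2−(-65/9)) + 6·(-65/9−(-6))) = ½·(-32/9 − 83 − 22/3) = -845/18, so the D-coordinate is (-845/18)/(169/2) = -5/9.
[DGF] = ½·((-2)·(-65/9−2) + (4/9)·(2−9) + 6·(9−(-65/9))) = ½·(166/9 − 28/9 + 292/3) = 169/3, so the E-coordinate is 2/3.
[DEG] = ½·((-2)·(-6−(-65/9)) + (-9)·(-65/9−9) + (4/9)·(9−(-6))) = ½·(-22/9 + 146 + 20/3) = 676/9, so the F-coordinate is 8/9.
Check: -5/9 + 2/3 + 8/9 = 1.

(-5/9, 2/3, 8/9)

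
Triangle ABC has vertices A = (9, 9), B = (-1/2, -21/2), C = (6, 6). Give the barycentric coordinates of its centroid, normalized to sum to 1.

(1/3, 1/3, 1/3)

The centroid is the average of the vertices, so each weight is 1/3.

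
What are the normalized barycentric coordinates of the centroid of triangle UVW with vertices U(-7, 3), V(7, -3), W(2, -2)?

(1/3, 1/3, 1/3)

The centroid is the average of the vertices, so each weight is 1/3.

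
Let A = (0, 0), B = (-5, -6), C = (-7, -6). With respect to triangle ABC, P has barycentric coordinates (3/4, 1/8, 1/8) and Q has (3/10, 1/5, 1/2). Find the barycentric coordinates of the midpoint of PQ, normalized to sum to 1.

(21/40, 13/80, 5/16)

Since both coordinate triples sum to 1, the midpoint's barycentrics are the componentwise average.
(3/4+3/10)/2 = 21/40; similarly 13/80 and 5/16.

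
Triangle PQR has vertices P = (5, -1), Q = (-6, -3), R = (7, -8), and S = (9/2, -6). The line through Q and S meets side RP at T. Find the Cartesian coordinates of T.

Barycentric coordinates of S with respect to PQR: (1/6, 1/6, 2/3).
On side RP the Q-coordinate is zero; dropping S's Q-weight 1/6 and renormalizing the remaining 2/3 : 1/6 gives weights 4/5, 1/5 on R, P.
T = (4/5)·(7, -8) + (1/5)·(5, -1) = (33/5, -33/5).

(33/5, -33/5)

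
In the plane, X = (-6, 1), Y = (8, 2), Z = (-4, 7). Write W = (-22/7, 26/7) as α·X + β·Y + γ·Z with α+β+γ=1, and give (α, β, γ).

(3/7, 1/7, 3/7)

Signed area of the reference triangle: [XYZ] = ½·((-6)·(2−7) + 8·(7−1) + (-4)·(1−2)) = ½·(30 + 48 + 4) = 41.
[WYZ] = ½·((-22/7)·(2−7) + 8·(7−(26/7)) + (-4)·(26/7−2)) = ½·(110/7 + 184/7 − 48/7) = 123/7, so the X-coordinate is (123/7)/41 = 3/7.
[XWZ] = ½·((-6)·(26/7−7) + (-22/7)·(7−1) + (-4)·(1−(26/7))) = ½·(138/7 − 132/7 + 76/7) = 41/7, so the Y-coordinate is 1/7.
[XYW] = ½·((-6)·(2−(26/7)) + 8·(26/7−1) + (-22/7)·(1−2)) = ½·(72/7 + 152/7 + 22/7) = 123/7, so the Z-coordinate is 3/7.
Check: 3/7 + 1/7 + 3/7 = 1.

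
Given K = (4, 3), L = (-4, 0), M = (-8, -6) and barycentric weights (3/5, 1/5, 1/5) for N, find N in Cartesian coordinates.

(0, 3/5)

N = (3/5)·K + (1/5)·L + (1/5)·M.
x-coordinate: (3/5)·4 + (1/5)·(-4) + (1/5)·(-8) = 0.
y-coordinate: (3/5)·3 + (1/5)·0 + (1/5)·(-6) = 3/5.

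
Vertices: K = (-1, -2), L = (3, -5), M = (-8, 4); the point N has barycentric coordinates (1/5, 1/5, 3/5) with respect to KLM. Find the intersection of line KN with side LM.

(-21/4, 7/4)

Line KN meets LM where the K-coordinate vanishes; zeroing N's K-weight and renormalizing leaves L, M-weights 1/5 : 3/5 → (1/4, 3/4).
So J = (1/4)·L + (3/4)·M = (-21/4, 7/4).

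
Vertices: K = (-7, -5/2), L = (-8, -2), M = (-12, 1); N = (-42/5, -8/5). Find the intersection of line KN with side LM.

(-28/3, -1)

Barycentric coordinates of N with respect to KLM: (2/5, 2/5, 1/5).
On side LM the K-coordinate is zero; dropping N's K-weight 2/5 and renormalizing the remaining 2/5 : 1/5 gives weights 2/3, 1/3 on L, M.
J = (2/3)·(-8, -2) + (1/3)·(-12, 1) = (-28/3, -1).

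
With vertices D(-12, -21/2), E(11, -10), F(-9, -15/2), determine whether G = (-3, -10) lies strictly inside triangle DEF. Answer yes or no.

yes

Barycentric coordinates of G: (14/27, 17/45, 14/135).
The three coordinates are positive, positive, positive; a point is interior exactly when all three are positive.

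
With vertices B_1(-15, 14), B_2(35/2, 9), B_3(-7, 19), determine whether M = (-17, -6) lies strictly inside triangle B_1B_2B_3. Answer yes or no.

no

Barycentric coordinates of M: (95/27, 20/27, -88/27).
The three coordinates are positive, positive, negative; a point is interior exactly when all three are positive.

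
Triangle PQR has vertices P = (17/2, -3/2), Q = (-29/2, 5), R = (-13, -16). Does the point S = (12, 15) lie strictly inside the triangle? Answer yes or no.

no

Barycentric coordinates of S: (762/631, 1216/1893, -1609/1893).
The three coordinates are positive, positive, negative; a point is interior exactly when all three are positive.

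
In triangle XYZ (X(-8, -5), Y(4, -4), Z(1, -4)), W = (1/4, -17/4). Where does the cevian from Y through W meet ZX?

Barycentric coordinates of W with respect to XYZ: (1/4, 1/2, 1/4).
On side ZX the Y-coordinate is zero; dropping W's Y-weight 1/2 and renormalizing the remaining 1/4 : 1/4 gives weights 1/2, 1/2 on Z, X.
V = (1/2)·(1, -4) + (1/2)·(-8, -5) = (-7/2, -9/2).

(-7/2, -9/2)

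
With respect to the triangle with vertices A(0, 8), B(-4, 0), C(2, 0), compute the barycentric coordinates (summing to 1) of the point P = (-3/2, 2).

Signed area of the reference triangle: [ABC] = ½·(0·(0−0) + (-4)·(0−8) + 2·(8−0)) = ½·(0 + 32 + 16) = 24.
[PBC] = ½·((-3/2)·(0−0) + (-4)·(0−2) + 2·(2−0)) = ½·(0 + 8 + 4) = 6, so the A-coordinate is 6/24 = 1/4.
[APC] = ½·(0·(2−0) + (-3/2)·(0−8) + 2·(8−2)) = ½·(0 + 12 + 12) = 12, so the B-coordinate is 1/2.
[ABP] = ½·(0·(0−2) + (-4)·(2−8) + (-3/2)·(8−0)) = ½·(0 + 24 − 12) = 6, so the C-coordinate is 1/4.
Check: 1/4 + 1/2 + 1/4 = 1.

(1/4, 1/2, 1/4)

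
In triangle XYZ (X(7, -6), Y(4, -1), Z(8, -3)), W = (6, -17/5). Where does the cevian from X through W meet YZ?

Barycentric coordinates of W with respect to XYZ: (2/5, 2/5, 1/5).
On side YZ the X-coordinate is zero; dropping W's X-weight 2/5 and renormalizing the remaining 2/5 : 1/5 gives weights 2/3, 1/3 on Y, Z.
V = (2/3)·(4, -1) + (1/3)·(8, -3) = (16/3, -5/3).

(16/3, -5/3)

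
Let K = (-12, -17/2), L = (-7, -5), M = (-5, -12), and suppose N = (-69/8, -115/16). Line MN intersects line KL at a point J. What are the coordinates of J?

(-64/7, -13/2)

Barycentric coordinates of N with respect to KLM: (3/8, 1/2, 1/8).
On side KL the M-coordinate is zero; dropping N's M-weight 1/8 and renormalizing the remaining 3/8 : 1/2 gives weights 3/7, 4/7 on K, L.
J = (3/7)·(-12, -17/2) + (4/7)·(-7, -5) = (-64/7, -13/2).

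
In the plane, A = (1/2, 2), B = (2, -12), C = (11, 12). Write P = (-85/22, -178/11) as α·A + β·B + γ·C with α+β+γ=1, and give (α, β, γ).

Signed area of the reference triangle: [ABC] = ½·((1/2)·(-12−12) + 2·(12−2) + 11·(2−(-12))) = ½·(-12 + 20 + 154) = 81.
[PBC] = ½·((-85/22)·(-12−12) + 2·(12−(-178/11)) + 11·(-178/11−(-12))) = ½·(1020/11 + 620/11 − 46) = 567/11, so the A-coordinate is (567/11)/81 = 7/11.
[APC] = ½·((1/2)·(-178/11−12) + (-85/22)·(12−2) + 11·(2−(-178/11))) = ½·(-155/11 − 425/11 + 200) = 810/11, so the B-coordinate is 10/11.
[ABP] = ½·((1/2)·(-12−(-178/11)) + 2·(-178/11−2) + (-85/22)·(2−(-12))) = ½·(23/11 − 400/11 − 595/11) = -486/11, so the C-coordinate is -6/11.

(7/11, 10/11, -6/11)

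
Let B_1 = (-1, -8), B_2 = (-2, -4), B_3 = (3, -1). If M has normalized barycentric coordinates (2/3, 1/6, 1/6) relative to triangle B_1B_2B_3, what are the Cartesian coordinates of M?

M = (2/3)·B_1 + (1/6)·B_2 + (1/6)·B_3.
x-coordinate: (2/3)·(-1) + (1/6)·(-2) + (1/6)·3 = -1/2.
y-coordinate: (2/3)·(-8) + (1/6)·(-4) + (1/6)·(-1) = -37/6.

(-1/2, -37/6)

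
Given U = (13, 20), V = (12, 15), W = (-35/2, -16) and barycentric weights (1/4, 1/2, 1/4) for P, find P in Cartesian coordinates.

(39/8, 17/2)

P = (1/4)·U + (1/2)·V + (1/4)·W.
x-coordinate: (1/4)·13 + (1/2)·12 + (1/4)·(-35/2) = 39/8.
y-coordinate: (1/4)·20 + (1/2)·15 + (1/4)·(-16) = 17/2.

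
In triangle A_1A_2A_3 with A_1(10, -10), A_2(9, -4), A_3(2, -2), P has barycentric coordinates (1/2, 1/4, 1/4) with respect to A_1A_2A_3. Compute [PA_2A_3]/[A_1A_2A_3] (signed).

The signed ratio [PA_2A_3]/[A_1A_2A_3] equals the barycentric coordinate of P at vertex A_1, which is 1/2.

1/2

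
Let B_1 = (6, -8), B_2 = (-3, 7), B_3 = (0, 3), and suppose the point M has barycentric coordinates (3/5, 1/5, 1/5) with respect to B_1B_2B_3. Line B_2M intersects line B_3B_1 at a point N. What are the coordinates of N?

Line B_2M meets B_3B_1 where the B_2-coordinate vanishes; zeroing M's B_2-weight and renormalizing leaves B_3, B_1-weights 1/5 : 3/5 → (1/4, 3/4).
So N = (1/4)·B_3 + (3/4)·B_1 = (9/2, -21/4).

(9/2, -21/4)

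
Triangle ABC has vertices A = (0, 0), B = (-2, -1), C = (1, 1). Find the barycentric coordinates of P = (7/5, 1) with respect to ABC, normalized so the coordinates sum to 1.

(4/5, -2/5, 3/5)

Signed area of the reference triangle: [ABC] = ½·(0·(-1−1) + (-2)·(1−0) + 1·(0−(-1))) = ½·(0 − 2 + 1) = -1/2.
[PBC] = ½·((7/5)·(-1−1) + (-2)·(1−1) + 1·(1−(-1))) = ½·(-14/5 + 0 + 2) = -2/5, so the A-coordinate is (-2/5)/(-1/2) = 4/5.
[APC] = ½·(0·(1−1) + (7/5)·(1−0) + 1·(0−1)) = ½·(0 + 7/5 − 1) = 1/5, so the B-coordinate is -2/5.
[ABP] = ½·(0·(-1−1) + (-2)·(1−0) + (7/5)·(0−(-1))) = ½·(0 − 2 + 7/5) = -3/10, so the C-coordinate is 3/5.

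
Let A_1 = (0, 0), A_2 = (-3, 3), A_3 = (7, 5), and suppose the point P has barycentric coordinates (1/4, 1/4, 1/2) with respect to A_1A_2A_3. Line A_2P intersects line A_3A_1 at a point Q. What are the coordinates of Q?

(14/3, 10/3)

Line A_2P meets A_3A_1 where the A_2-coordinate vanishes; zeroing P's A_2-weight and renormalizing leaves A_3, A_1-weights 1/2 : 1/4 → (2/3, 1/3).
So Q = (2/3)·A_3 + (1/3)·A_1 = (14/3, 10/3).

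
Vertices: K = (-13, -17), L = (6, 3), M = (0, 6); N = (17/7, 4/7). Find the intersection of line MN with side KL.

(17/6, -1/3)

Barycentric coordinates of N with respect to KLM: (1/7, 5/7, 1/7).
On side KL the M-coordinate is zero; dropping N's M-weight 1/7 and renormalizing the remaining 1/7 : 5/7 gives weights 1/6, 5/6 on K, L.
J = (1/6)·(-13, -17) + (5/6)·(6, 3) = (17/6, -1/3).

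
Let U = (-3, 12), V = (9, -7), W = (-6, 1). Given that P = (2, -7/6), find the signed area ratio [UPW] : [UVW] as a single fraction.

[UVW] = ½·((-3)·(-7−1) + 9·(1−12) + (-6)·(12−(-7))) = ½·(24 − 99 − 114) = -189/2.
[UPW] = ½·((-3)·(-7/6−1) + 2·(1−12) + (-6)·(12−(-7/6))) = ½·(13/2 − 22 − 79) = -189/4, so the ratio is (-189/4)/(-189/2) = 1/2.

1/2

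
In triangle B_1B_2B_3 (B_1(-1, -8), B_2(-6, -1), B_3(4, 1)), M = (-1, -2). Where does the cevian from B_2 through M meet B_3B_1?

Barycentric coordinates of M with respect to B_1B_2B_3: (1/4, 3/8, 3/8).
On side B_3B_1 the B_2-coordinate is zero; dropping M's B_2-weight 3/8 and renormalizing the remaining 3/8 : 1/4 gives weights 3/5, 2/5 on B_3, B_1.
N = (3/5)·(4, 1) + (2/5)·(-1, -8) = (2, -13/5).

(2, -13/5)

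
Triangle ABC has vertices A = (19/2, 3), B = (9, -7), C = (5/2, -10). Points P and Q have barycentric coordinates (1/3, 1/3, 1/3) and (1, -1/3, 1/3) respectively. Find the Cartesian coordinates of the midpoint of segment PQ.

Barycentric coordinates of the midpoint are the average: (2/3, 0, 1/3).
Converting: (2/3)·A + 0·B + (1/3)·C = (43/6, -4/3).

(43/6, -4/3)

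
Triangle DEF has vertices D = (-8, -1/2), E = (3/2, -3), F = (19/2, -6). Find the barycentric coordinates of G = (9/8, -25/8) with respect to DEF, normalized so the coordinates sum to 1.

(1/4, 1/2, 1/4)

Signed area of the reference triangle: [DEF] = ½·((-8)·(-3−(-6)) + (3/2)·(-6−(-1/2)) + (19/2)·(-1/2−(-3))) = ½·(-24 − 33/4 + 95/4) = -17/4.
[GEF] = ½·((9/8)·(-3−(-6)) + (3/2)·(-6−(-25/8)) + (19/2)·(-25/8−(-3))) = ½·(27/8 − 69/16 − 19/16) = -17/16, so the D-coordinate is (-17/16)/(-17/4) = 1/4.
[DGF] = ½·((-8)·(-25/8−(-6)) + (9/8)·(-6−(-1/2)) + (19/2)·(-1/2−(-25/8))) = ½·(-23 − 99/16 + 399/16) = -17/8, so the E-coordinate is 1/2.
[DEG] = ½·((-8)·(-3−(-25/8)) + (3/2)·(-25/8−(-1/2)) + (9/8)·(-1/2−(-3))) = ½·(-1 − 63/16 + 45/16) = -17/16, so the F-coordinate is 1/4.
Check: 1/4 + 1/2 + 1/4 = 1.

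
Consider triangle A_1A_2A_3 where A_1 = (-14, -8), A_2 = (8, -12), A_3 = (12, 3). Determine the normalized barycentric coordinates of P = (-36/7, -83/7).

(4/7, 4/7, -1/7)

Signed area of the reference triangle: [A_1A_2A_3] = ½·((-14)·(-12−3) + 8·(3−(-8)) + 12·(-8−(-12))) = ½·(210 + 88 + 48) = 173.
[PA_2A_3] = ½·((-36/7)·(-12−3) + 8·(3−(-83/7)) + 12·(-83/7−(-12))) = ½·(540/7 + 832/7 + 12/7) = 692/7, so the A_1-coordinate is (692/7)/173 = 4/7.
[A_1PA_3] = ½·((-14)·(-83/7−3) + (-36/7)·(3−(-8)) + 12·(-8−(-83/7))) = ½·(208 − 396/7 + 324/7) = 692/7, so the A_2-coordinate is 4/7.
[A_1A_2P] = ½·((-14)·(-12−(-83/7)) + 8·(-83/7−(-8)) + (-36/7)·(-8−(-12))) = ½·(2 − 216/7 − 144/7) = -173/7, so the A_3-coordinate is -1/7.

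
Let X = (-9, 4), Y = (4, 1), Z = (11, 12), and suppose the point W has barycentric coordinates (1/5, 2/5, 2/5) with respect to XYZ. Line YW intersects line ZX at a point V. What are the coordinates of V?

Line YW meets ZX where the Y-coordinate vanishes; zeroing W's Y-weight and renormalizing leaves Z, X-weights 2/5 : 1/5 → (2/3, 1/3).
So V = (2/3)·Z + (1/3)·X = (13/3, 28/3).

(13/3, 28/3)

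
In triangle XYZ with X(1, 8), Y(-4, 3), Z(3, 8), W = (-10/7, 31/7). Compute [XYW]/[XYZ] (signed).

[XYZ] = ½·(1·(3−8) + (-4)·(8−8) + 3·(8−3)) = ½·(-5 + 0 + 15) = 5.
[XYW] = ½·(1·(3−(31/7)) + (-4)·(31/7−8) + (-10/7)·(8−3)) = ½·(-10/7 + 100/7 − 50/7) = 20/7, so the ratio is (20/7)/5 = 4/7.

4/7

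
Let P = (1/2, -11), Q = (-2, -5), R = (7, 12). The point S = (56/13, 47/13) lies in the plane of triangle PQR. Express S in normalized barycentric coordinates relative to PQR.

(4/13, 1/13, 8/13)

Signed area of the reference triangle: [PQR] = ½·((1/2)·(-5−12) + (-2)·(12−(-11)) + 7·(-11−(-5))) = ½·(-17/2 − 46 − 42) = -193/4.
[SQR] = ½·((56/13)·(-5−12) + (-2)·(12−(47/13)) + 7·(47/13−(-5))) = ½·(-952/13 − 218/13 + 784/13) = -193/13, so the P-coordinate is (-193/13)/(-193/4) = 4/13.
[PSR] = ½·((1/2)·(47/13−12) + (56/13)·(12−(-11)) + 7·(-11−(47/13))) = ½·(-109/26 + 1288/13 − 1330/13) = -193/52, so the Q-coordinate is 1/13.
[PQS] = ½·((1/2)·(-5−(47/13)) + (-2)·(47/13−(-11)) + (56/13)·(-11−(-5))) = ½·(-56/13 − 380/13 − 336/13) = -386/13, so the R-coordinate is 8/13.
Check: 4/13 + 1/13 + 8/13 = 1.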